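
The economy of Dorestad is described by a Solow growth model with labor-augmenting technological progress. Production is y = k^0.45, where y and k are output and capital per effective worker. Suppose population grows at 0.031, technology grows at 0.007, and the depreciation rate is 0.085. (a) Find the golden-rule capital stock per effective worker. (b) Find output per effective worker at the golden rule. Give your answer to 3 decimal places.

(a) k_gold ≈ 10.573; (b) y_gold ≈ 2.890

n + g + δ = 0.031 + 0.007 + 0.085 = 0.123.
Golden rule sets MPK = n+g+δ: 0.45·k^(0.45−1) = 0.123, so k_gold = (0.45/0.123)^(1/0.55) ≈ 10.5729.
y_gold = 10.5729^0.45 ≈ 2.8899.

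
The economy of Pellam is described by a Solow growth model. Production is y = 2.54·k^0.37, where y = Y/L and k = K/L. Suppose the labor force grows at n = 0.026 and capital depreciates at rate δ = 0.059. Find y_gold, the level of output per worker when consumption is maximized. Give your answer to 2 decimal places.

y_gold ≈ 10.42

Break-even investment rate: n + δ = 0.026 + 0.059 = 0.085.
Setting f'(k) = n+δ gives 0.37·2.54·k^(0.37−1) = 0.085, hence k_gold = (0.37·2.54/0.085)^(1/0.63) ≈ 45.3455.
Output: y_gold = 2.54·k_gold^0.37 = 2.54·45.3455^0.37 ≈ 10.4172.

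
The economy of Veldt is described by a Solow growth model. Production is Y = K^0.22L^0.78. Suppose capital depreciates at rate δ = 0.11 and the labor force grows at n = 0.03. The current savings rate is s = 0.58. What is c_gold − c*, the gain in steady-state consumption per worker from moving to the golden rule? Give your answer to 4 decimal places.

Δc ≈ 0.2589

Capital per worker breaks even when investment replaces (n + δ)·k; here n + δ = 0.14.
Current steady state (s = 0.58): k* = (0.58/0.14)^(1/0.78) ≈ 6.1860, y* = 6.1860^0.22 ≈ 1.4932, c* = (1−0.58)·1.4932 ≈ 0.6271.
Setting f'(k) = n+δ gives 0.22·k^(0.22−1) = 0.14, hence k_gold = (0.22/0.14)^(1/0.78) ≈ 1.7851.
y_gold = 1.7851^0.22 ≈ 1.1360, c_gold = y_gold − 0.14·k_gold ≈ 0.8861.
Gain: Δc = 0.8861 − 0.6271 ≈ 0.2589.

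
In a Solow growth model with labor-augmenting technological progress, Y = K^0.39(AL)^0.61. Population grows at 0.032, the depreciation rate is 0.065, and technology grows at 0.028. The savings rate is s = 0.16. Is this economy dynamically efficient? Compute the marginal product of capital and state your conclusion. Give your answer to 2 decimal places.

dynamically efficient; MPK ≈ 0.30

n + g + δ = 0.032 + 0.028 + 0.065 = 0.125.
Steady-state k*: s·k^0.39 = 0.125·k gives k* = (0.16/0.125)^(1/0.61) ≈ 1.4988.
MPK = 0.39·1.4988^(-0.61) ≈ 0.3047.
MPK > n+g+δ = 0.125, so the economy is dynamically efficient (under-saving).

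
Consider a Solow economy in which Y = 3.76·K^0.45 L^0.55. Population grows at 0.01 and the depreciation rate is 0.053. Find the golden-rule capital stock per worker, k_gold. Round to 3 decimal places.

k_gold ≈ 396.543

Capital per worker breaks even when investment replaces (n + δ)·k; here n + δ = 0.063.
Setting f'(k) = n+δ gives 0.45·3.76·k^(0.45−1) = 0.063, hence k_gold = (0.45·3.76/0.063)^(1/0.55) ≈ 396.5433.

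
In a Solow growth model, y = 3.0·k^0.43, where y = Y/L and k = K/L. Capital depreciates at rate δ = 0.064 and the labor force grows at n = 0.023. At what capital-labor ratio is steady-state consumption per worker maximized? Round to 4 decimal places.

Capital per worker breaks even when investment replaces (n + δ)·k; here n + δ = 0.087.
Setting f'(k) = n+δ gives 0.43·3.0·k^(0.43−1) = 0.087, hence k_gold = (0.43·3.0/0.087)^(1/0.57) ≈ 113.3730.

k_gold ≈ 113.3730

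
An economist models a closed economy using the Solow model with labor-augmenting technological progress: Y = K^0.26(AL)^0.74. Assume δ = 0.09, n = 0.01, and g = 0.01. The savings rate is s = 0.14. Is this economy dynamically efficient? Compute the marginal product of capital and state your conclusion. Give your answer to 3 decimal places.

Capital per effective worker breaks even when investment replaces (n + g + δ)·k; here n + g + δ = 0.11.
Steady-state k*: s·k^0.26 = 0.11·k gives k* = (0.14/0.11)^(1/0.74) ≈ 1.3853.
MPK = 0.26·1.3853^(-0.74) ≈ 0.2043.
MPK > n+g+δ = 0.11, so the economy is dynamically efficient (under-saving).

dynamically efficient; MPK ≈ 0.204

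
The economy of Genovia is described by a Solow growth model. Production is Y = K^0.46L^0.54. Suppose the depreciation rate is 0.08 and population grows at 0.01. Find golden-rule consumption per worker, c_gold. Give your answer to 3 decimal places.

c_gold ≈ 2.167

Capital per worker breaks even when investment replaces (n + δ)·k; here n + δ = 0.09.
Setting f'(k) = n+δ gives 0.46·k^(0.46−1) = 0.09, hence k_gold = (0.46/0.09)^(1/0.54) ≈ 20.5147.
y_gold = 20.5147^0.46 ≈ 4.0137.
c_gold = y_gold − (n+δ)·k_gold = 4.0137 − 0.09·20.5147 ≈ 2.1674.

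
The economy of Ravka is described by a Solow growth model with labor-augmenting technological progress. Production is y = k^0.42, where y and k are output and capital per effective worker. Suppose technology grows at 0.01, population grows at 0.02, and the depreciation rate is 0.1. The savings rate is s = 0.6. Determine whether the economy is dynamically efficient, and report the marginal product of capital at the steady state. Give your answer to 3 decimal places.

Capital per effective worker breaks even when investment replaces (n + g + δ)·k; here n + g + δ = 0.13.
Steady-state k*: s·k^0.42 = 0.13·k gives k* = (0.6/0.13)^(1/0.58) ≈ 13.9697.
MPK = 0.42·13.9697^(-0.58) ≈ 0.0910.
MPK < n+g+δ = 0.13, so the economy is dynamically inefficient (over-saving).

dynamically inefficient; MPK ≈ 0.091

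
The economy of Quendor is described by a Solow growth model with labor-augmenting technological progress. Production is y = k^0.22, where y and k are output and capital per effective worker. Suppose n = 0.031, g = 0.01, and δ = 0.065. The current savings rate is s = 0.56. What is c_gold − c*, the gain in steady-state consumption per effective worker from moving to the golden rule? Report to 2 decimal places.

Capital per effective worker breaks even when investment replaces (n + g + δ)·k; here n + g + δ = 0.106.
Current steady state (s = 0.56): k* = (0.56/0.106)^(1/0.78) ≈ 8.4484, y* = 8.4484^0.22 ≈ 1.5992, c* = (1−0.56)·1.5992 ≈ 0.7036.
Golden rule sets MPK = n+g+δ: 0.22·k^(0.22−1) = 0.106, so k_gold = (0.22/0.106)^(1/0.78) ≈ 2.5501.
y_gold = 2.5501^0.22 ≈ 1.2287, c_gold = y_gold − 0.106·k_gold ≈ 0.9584.
Gain: Δc = 0.9584 − 0.7036 ≈ 0.2548.

Δc ≈ 0.25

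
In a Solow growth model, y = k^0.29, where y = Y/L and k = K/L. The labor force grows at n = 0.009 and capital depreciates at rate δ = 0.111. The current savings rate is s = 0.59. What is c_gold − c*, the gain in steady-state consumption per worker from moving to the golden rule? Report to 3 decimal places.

Break-even investment rate: n + δ = 0.009 + 0.111 = 0.12.
Current steady state (s = 0.59): k* = (0.59/0.12)^(1/0.71) ≈ 9.4229, y* = 9.4229^0.29 ≈ 1.9165, c* = (1−0.59)·1.9165 ≈ 0.7858.
Golden rule sets MPK = n+δ: 0.29·k^(0.29−1) = 0.12, so k_gold = (0.29/0.12)^(1/0.71) ≈ 3.4653.
y_gold = 3.4653^0.29 ≈ 1.4339, c_gold = y_gold − 0.12·k_gold ≈ 1.0181.
Gain: Δc = 1.0181 − 0.7858 ≈ 0.2323.

Δc ≈ 0.232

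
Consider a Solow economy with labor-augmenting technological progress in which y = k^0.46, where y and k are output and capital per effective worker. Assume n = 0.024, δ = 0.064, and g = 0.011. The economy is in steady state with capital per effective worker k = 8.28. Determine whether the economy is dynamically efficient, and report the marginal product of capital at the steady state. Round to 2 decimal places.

n + g + δ = 0.024 + 0.011 + 0.064 = 0.099.
MPK = 0.46·k^(0.46−1) = 0.46·8.28^(-0.54) ≈ 0.1469.
MPK > 0.099, so the economy is dynamically efficient (under-saving).

dynamically efficient; MPK ≈ 0.15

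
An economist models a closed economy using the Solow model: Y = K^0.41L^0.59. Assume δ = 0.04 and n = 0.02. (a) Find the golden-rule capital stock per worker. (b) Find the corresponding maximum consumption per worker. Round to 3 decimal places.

Break-even investment rate: n + δ = 0.02 + 0.04 = 0.06.
At the golden rule the marginal product of capital equals n+δ: 0.41·k^(0.41−1) = 0.06. Solving, k_gold = (0.41/0.06)^(1/0.59) ≈ 25.9795.
y_gold = 25.9795^0.41 ≈ 3.8019; c_gold = y_gold − 0.06·k_gold ≈ 2.2431.

(a) k_gold ≈ 25.980; (b) c_gold ≈ 2.243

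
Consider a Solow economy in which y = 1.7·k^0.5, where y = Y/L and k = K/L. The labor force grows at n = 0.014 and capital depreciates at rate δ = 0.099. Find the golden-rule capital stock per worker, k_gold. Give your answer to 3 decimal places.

Capital per worker breaks even when investment replaces (n + δ)·k; here n + δ = 0.113.
Golden rule sets MPK = n+δ: 0.5·1.7·k^(0.5−1) = 0.113, so k_gold = (0.5·1.7/0.113)^(1/0.5) ≈ 56.5823.

k_gold ≈ 56.582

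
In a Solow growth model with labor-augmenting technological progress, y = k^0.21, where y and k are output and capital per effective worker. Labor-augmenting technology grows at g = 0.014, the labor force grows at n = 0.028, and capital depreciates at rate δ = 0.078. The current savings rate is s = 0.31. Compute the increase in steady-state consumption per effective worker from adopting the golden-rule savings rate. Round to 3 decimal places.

Δc ≈ 0.029

The effective depreciation rate is n + g + δ = 0.028 + 0.014 + 0.078 = 0.12.
Current steady state (s = 0.31): k* = (0.31/0.12)^(1/0.79) ≈ 3.3247, y* = 3.3247^0.21 ≈ 1.2870, c* = (1−0.31)·1.2870 ≈ 0.8880.
At the golden rule the marginal product of capital equals n+g+δ: 0.21·k^(0.21−1) = 0.12. Solving, k_gold = (0.21/0.12)^(1/0.79) ≈ 2.0307.
y_gold = 2.0307^0.21 ≈ 1.1604, c_gold = y_gold − 0.12·k_gold ≈ 0.9167.
Gain: Δc = 0.9167 − 0.8880 ≈ 0.0287.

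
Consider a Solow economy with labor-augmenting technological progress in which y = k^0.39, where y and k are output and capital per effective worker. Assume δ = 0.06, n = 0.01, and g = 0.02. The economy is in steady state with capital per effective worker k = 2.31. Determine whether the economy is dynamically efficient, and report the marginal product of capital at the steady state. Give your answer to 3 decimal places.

dynamically efficient; MPK ≈ 0.234

The effective depreciation rate is n + g + δ = 0.01 + 0.02 + 0.06 = 0.09.
MPK = 0.39·k^(0.39−1) = 0.39·2.31^(-0.61) ≈ 0.2340.
MPK > 0.09, so the economy is dynamically efficient (under-saving).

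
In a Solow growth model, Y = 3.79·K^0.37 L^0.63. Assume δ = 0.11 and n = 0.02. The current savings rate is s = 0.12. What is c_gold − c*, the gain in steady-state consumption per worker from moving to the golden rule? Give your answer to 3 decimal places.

Δc ≈ 2.693

Capital per worker breaks even when investment replaces (n + δ)·k; here n + δ = 0.13.
Current steady state (s = 0.12): k* = (0.12·3.79/0.13)^(1/0.63) ≈ 7.2996, y* = 3.79·7.2996^0.37 ≈ 7.9079, c* = (1−0.12)·7.9079 ≈ 6.9589.
Maximizing c = f(k) − (n+δ)·k gives f'(k) = n+δ, i.e. 0.37·3.79·k^(0.37−1) = 0.13, so k_gold = (0.37·3.79/0.13)^(1/0.63) ≈ 43.6034.
y_gold = 3.79·43.6034^0.37 ≈ 15.3201, c_gold = y_gold − 0.13·k_gold ≈ 9.6517.
Gain: Δc = 9.6517 − 6.9589 ≈ 2.6927.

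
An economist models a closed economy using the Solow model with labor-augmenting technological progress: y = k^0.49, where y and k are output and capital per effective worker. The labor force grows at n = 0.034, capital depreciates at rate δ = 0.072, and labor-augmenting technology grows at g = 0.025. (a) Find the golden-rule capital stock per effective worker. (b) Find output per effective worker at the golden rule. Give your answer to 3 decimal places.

(a) k_gold ≈ 13.286; (b) y_gold ≈ 3.552

n + g + δ = 0.034 + 0.025 + 0.072 = 0.131.
Setting f'(k) = n+g+δ gives 0.49·k^(0.49−1) = 0.131, hence k_gold = (0.49/0.131)^(1/0.51) ≈ 13.2856.
y_gold = 13.2856^0.49 ≈ 3.5519.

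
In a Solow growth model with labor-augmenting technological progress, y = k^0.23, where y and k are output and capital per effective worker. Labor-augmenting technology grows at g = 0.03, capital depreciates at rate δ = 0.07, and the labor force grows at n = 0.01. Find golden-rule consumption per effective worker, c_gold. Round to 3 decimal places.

c_gold ≈ 0.960

Break-even investment rate: n + g + δ = 0.01 + 0.03 + 0.07 = 0.11.
Golden rule sets MPK = n+g+δ: 0.23·k^(0.23−1) = 0.11, so k_gold = (0.23/0.11)^(1/0.77) ≈ 2.6063.
y_gold = 2.6063^0.23 ≈ 1.2465.
c_gold = y_gold − (n+g+δ)·k_gold = 1.2465 − 0.11·2.6063 ≈ 0.9598.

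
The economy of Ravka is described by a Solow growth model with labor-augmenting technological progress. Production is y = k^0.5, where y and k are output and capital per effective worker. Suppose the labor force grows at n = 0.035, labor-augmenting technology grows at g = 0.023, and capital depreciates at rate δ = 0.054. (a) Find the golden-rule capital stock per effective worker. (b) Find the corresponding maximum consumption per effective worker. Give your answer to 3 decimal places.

(a) k_gold ≈ 19.930; (b) c_gold ≈ 2.232

n + g + δ = 0.035 + 0.023 + 0.054 = 0.112.
Setting f'(k) = n+g+δ gives 0.5·k^(0.5−1) = 0.112, hence k_gold = (0.5/0.112)^(1/0.5) ≈ 19.9298.
y_gold = 19.9298^0.5 ≈ 4.4643; c_gold = y_gold − 0.112·k_gold ≈ 2.2321.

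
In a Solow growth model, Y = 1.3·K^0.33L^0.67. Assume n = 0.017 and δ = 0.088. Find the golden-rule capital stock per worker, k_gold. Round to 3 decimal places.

Capital per worker breaks even when investment replaces (n + δ)·k; here n + δ = 0.105.
Golden rule sets MPK = n+δ: 0.33·1.3·k^(0.33−1) = 0.105, so k_gold = (0.33·1.3/0.105)^(1/0.67) ≈ 8.1722.

k_gold ≈ 8.172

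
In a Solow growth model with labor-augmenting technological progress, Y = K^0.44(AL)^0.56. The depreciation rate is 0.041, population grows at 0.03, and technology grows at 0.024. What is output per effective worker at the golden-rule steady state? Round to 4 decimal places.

n + g + δ = 0.03 + 0.024 + 0.041 = 0.095.
Golden rule sets MPK = n+g+δ: 0.44·k^(0.44−1) = 0.095, so k_gold = (0.44/0.095)^(1/0.56) ≈ 15.4455.
Output: y_gold = k_gold^0.44 = 15.4455^0.44 ≈ 3.3348.

y_gold ≈ 3.3348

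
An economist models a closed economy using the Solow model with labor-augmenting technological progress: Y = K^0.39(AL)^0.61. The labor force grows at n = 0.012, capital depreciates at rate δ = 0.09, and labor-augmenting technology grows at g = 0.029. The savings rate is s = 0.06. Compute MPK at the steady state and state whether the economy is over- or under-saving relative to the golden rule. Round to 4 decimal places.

under-saving; MPK ≈ 0.8515

Capital per effective worker breaks even when investment replaces (n + g + δ)·k; here n + g + δ = 0.131.
Steady-state k*: s·k^0.39 = 0.131·k gives k* = (0.06/0.131)^(1/0.61) ≈ 0.2780.
MPK = 0.39·0.2780^(-0.61) ≈ 0.8515.
MPK > n+g+δ = 0.131, so the economy is dynamically efficient (under-saving).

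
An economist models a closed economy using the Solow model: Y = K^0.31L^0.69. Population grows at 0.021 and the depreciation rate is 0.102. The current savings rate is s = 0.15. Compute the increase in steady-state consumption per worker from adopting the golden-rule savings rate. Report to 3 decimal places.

Δc ≈ 0.116

n + δ = 0.021 + 0.102 = 0.123.
Current steady state (s = 0.15): k* = (0.15/0.123)^(1/0.69) ≈ 1.3332, y* = 1.3332^0.31 ≈ 1.0933, c* = (1−0.15)·1.0933 ≈ 0.9293.
Setting f'(k) = n+δ gives 0.31·k^(0.31−1) = 0.123, hence k_gold = (0.31/0.123)^(1/0.69) ≈ 3.8179.
y_gold = 3.8179^0.31 ≈ 1.5148, c_gold = y_gold − 0.123·k_gold ≈ 1.0452.
Gain: Δc = 1.0452 − 0.9293 ≈ 0.1160.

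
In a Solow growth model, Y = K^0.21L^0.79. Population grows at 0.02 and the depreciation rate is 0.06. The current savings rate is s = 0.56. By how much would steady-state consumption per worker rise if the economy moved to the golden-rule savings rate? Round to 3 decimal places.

Capital per worker breaks even when investment replaces (n + δ)·k; here n + δ = 0.08.
Current steady state (s = 0.56): k* = (0.56/0.08)^(1/0.79) ≈ 11.7421, y* = 11.7421^0.21 ≈ 1.6774, c* = (1−0.56)·1.6774 ≈ 0.7381.
At the golden rule the marginal product of capital equals n+δ: 0.21·k^(0.21−1) = 0.08. Solving, k_gold = (0.21/0.08)^(1/0.79) ≈ 3.3927.
y_gold = 3.3927^0.21 ≈ 1.2925, c_gold = y_gold − 0.08·k_gold ≈ 1.0210.
Gain: Δc = 1.0210 − 0.7381 ≈ 0.2830.

Δc ≈ 0.283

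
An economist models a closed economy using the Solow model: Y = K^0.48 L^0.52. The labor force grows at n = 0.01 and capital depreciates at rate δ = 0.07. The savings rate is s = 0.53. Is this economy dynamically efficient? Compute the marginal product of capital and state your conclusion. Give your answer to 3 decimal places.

dynamically inefficient; MPK ≈ 0.072

Capital per worker breaks even when investment replaces (n + δ)·k; here n + δ = 0.08.
Steady-state k*: s·k^0.48 = 0.08·k gives k* = (0.53/0.08)^(1/0.52) ≈ 37.9493.
MPK = 0.48·37.9493^(-0.52) ≈ 0.0725.
MPK < n+δ = 0.08, so the economy is dynamically inefficient (over-saving).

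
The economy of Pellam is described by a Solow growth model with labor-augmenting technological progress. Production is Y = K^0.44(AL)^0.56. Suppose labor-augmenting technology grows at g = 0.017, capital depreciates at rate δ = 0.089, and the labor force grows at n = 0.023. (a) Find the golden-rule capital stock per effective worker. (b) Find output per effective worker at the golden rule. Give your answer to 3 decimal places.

n + g + δ = 0.023 + 0.017 + 0.089 = 0.129.
Maximizing c = f(k) − (n+g+δ)·k gives f'(k) = n+g+δ, i.e. 0.44·k^(0.44−1) = 0.129, so k_gold = (0.44/0.129)^(1/0.56) ≈ 8.9442.
y_gold = 8.9442^0.44 ≈ 2.6223.

(a) k_gold ≈ 8.944; (b) y_gold ≈ 2.622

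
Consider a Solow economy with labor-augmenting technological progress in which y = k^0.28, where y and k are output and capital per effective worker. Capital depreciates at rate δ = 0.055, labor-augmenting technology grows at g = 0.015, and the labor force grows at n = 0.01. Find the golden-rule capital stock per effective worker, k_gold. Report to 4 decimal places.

k_gold ≈ 5.6971

The effective depreciation rate is n + g + δ = 0.01 + 0.015 + 0.055 = 0.08.
Maximizing c = f(k) − (n+g+δ)·k gives f'(k) = n+g+δ, i.e. 0.28·k^(0.28−1) = 0.08, so k_gold = (0.28/0.08)^(1/0.72) ≈ 5.6971.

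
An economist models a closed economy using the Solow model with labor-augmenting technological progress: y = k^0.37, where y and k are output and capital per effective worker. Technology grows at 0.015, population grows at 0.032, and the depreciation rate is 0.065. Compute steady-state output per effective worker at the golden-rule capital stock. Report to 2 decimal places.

y_gold ≈ 2.02

n + g + δ = 0.032 + 0.015 + 0.065 = 0.112.
At the golden rule the marginal product of capital equals n+g+δ: 0.37·k^(0.37−1) = 0.112. Solving, k_gold = (0.37/0.112)^(1/0.63) ≈ 6.6647.
Output: y_gold = k_gold^0.37 = 6.6647^0.37 ≈ 2.0174.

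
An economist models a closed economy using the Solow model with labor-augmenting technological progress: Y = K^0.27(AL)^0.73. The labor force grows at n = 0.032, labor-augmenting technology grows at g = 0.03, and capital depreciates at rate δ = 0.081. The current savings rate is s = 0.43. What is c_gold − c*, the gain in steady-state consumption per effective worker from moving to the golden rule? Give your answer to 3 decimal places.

The effective depreciation rate is n + g + δ = 0.032 + 0.03 + 0.081 = 0.143.
Current steady state (s = 0.43): k* = (0.43/0.143)^(1/0.73) ≈ 4.5183, y* = 4.5183^0.27 ≈ 1.5026, c* = (1−0.43)·1.5026 ≈ 0.8565.
Maximizing c = f(k) − (n+g+δ)·k gives f'(k) = n+g+δ, i.e. 0.27·k^(0.27−1) = 0.143, so k_gold = (0.27/0.143)^(1/0.73) ≈ 2.3885.
y_gold = 2.3885^0.27 ≈ 1.2650, c_gold = y_gold − 0.143·k_gold ≈ 0.9235.
Gain: Δc = 0.9235 − 0.8565 ≈ 0.0670.

Δc ≈ 0.067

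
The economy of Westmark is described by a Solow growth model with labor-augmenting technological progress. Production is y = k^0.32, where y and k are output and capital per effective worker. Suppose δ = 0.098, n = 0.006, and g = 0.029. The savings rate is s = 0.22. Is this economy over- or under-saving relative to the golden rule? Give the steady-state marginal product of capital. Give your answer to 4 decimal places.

Capital per effective worker breaks even when investment replaces (n + g + δ)·k; here n + g + δ = 0.133.
Steady-state k*: s·k^0.32 = 0.133·k gives k* = (0.22/0.133)^(1/0.68) ≈ 2.0962.
MPK = 0.32·2.0962^(-0.68) ≈ 0.1935.
MPK > n+g+δ = 0.133, so the economy is dynamically efficient (under-saving).

under-saving; MPK ≈ 0.1935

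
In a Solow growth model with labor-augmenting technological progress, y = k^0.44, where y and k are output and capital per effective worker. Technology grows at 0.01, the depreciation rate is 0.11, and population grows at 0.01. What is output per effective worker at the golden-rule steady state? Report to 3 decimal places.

Break-even investment rate: n + g + δ = 0.01 + 0.01 + 0.11 = 0.13.
Maximizing c = f(k) − (n+g+δ)·k gives f'(k) = n+g+δ, i.e. 0.44·k^(0.44−1) = 0.13, so k_gold = (0.44/0.13)^(1/0.56) ≈ 8.8217.
Output: y_gold = k_gold^0.44 = 8.8217^0.44 ≈ 2.6064.

y_gold ≈ 2.606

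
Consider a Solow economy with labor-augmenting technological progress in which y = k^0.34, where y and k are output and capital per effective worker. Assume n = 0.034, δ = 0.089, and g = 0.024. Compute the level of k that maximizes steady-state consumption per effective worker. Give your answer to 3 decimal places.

k_gold ≈ 3.563

Break-even investment rate: n + g + δ = 0.034 + 0.024 + 0.089 = 0.147.
Setting f'(k) = n+g+δ gives 0.34·k^(0.34−1) = 0.147, hence k_gold = (0.34/0.147)^(1/0.66) ≈ 3.5625.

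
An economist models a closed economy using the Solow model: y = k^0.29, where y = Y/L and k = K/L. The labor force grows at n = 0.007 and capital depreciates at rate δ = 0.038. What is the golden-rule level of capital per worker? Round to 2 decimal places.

n + δ = 0.007 + 0.038 = 0.045.
Golden rule sets MPK = n+δ: 0.29·k^(0.29−1) = 0.045, so k_gold = (0.29/0.045)^(1/0.71) ≈ 13.7942.

k_gold ≈ 13.79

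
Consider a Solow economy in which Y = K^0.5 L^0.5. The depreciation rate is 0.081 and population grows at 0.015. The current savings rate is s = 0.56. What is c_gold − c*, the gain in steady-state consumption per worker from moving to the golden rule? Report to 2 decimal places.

Δc ≈ 0.04

The effective depreciation rate is n + δ = 0.015 + 0.081 = 0.096.
Current steady state (s = 0.56): k* = (0.56/0.096)^(1/0.5) ≈ 34.0278, y* = 34.0278^0.5 ≈ 5.8333, c* = (1−0.56)·5.8333 ≈ 2.5667.
Setting f'(k) = n+δ gives 0.5·k^(0.5−1) = 0.096, hence k_gold = (0.5/0.096)^(1/0.5) ≈ 27.1267.
y_gold = 27.1267^0.5 ≈ 5.2083, c_gold = y_gold − 0.096·k_gold ≈ 2.6042.
Gain: Δc = 2.6042 − 2.5667 ≈ 0.0375.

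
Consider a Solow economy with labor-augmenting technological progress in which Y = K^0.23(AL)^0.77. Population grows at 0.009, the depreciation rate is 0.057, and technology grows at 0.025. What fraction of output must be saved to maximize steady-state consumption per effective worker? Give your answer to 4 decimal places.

s_gold = 0.2300

n + g + δ = 0.009 + 0.025 + 0.057 = 0.091.
At the golden rule MPK = n+g+δ, and in any Cobb-Douglas steady state s = (n+g+δ)·k/y = MPK·k/y = capital's share 0.23.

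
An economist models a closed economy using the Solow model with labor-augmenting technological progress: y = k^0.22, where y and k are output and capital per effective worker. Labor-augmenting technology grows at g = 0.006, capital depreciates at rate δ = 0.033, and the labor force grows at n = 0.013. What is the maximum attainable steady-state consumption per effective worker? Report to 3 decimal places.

The effective depreciation rate is n + g + δ = 0.013 + 0.006 + 0.033 = 0.052.
At the golden rule the marginal product of capital equals n+g+δ: 0.22·k^(0.22−1) = 0.052. Solving, k_gold = (0.22/0.052)^(1/0.78) ≈ 6.3548.
y_gold = 6.3548^0.22 ≈ 1.5020.
c_gold = y_gold − (n+g+δ)·k_gold = 1.5020 − 0.052·6.3548 ≈ 1.1716.

c_gold ≈ 1.172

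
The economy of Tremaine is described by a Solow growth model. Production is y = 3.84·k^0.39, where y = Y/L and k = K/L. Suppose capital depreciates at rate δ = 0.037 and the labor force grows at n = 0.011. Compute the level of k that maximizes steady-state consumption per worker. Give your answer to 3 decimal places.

k_gold ≈ 281.471

Capital per worker breaks even when investment replaces (n + δ)·k; here n + δ = 0.048.
Golden rule sets MPK = n+δ: 0.39·3.84·k^(0.39−1) = 0.048, so k_gold = (0.39·3.84/0.048)^(1/0.61) ≈ 281.4711.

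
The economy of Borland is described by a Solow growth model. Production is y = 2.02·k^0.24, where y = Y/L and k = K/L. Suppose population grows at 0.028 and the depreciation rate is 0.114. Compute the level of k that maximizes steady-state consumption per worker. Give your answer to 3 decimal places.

The effective depreciation rate is n + δ = 0.028 + 0.114 = 0.142.
At the golden rule the marginal product of capital equals n+δ: 0.24·2.02·k^(0.24−1) = 0.142. Solving, k_gold = (0.24·2.02/0.142)^(1/0.76) ≈ 5.0313.

k_gold ≈ 5.031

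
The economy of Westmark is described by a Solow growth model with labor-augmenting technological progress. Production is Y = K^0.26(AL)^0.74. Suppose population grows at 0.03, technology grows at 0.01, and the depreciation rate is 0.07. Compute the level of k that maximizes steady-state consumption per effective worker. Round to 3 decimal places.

n + g + δ = 0.03 + 0.01 + 0.07 = 0.11.
At the golden rule the marginal product of capital equals n+g+δ: 0.26·k^(0.26−1) = 0.11. Solving, k_gold = (0.26/0.11)^(1/0.74) ≈ 3.1977.

k_gold ≈ 3.198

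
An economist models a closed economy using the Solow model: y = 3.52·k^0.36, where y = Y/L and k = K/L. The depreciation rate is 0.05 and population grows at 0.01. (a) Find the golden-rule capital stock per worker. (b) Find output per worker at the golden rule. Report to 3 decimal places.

(a) k_gold ≈ 117.445; (b) y_gold ≈ 19.574

Capital per worker breaks even when investment replaces (n + δ)·k; here n + δ = 0.06.
Maximizing c = f(k) − (n+δ)·k gives f'(k) = n+δ, i.e. 0.36·3.52·k^(0.36−1) = 0.06, so k_gold = (0.36·3.52/0.06)^(1/0.64) ≈ 117.4449.
y_gold = 3.52·117.4449^0.36 ≈ 19.5742.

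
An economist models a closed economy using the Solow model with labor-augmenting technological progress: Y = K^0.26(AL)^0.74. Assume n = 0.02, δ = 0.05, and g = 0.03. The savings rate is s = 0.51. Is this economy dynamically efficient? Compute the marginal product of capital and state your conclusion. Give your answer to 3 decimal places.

dynamically inefficient; MPK ≈ 0.051

Capital per effective worker breaks even when investment replaces (n + g + δ)·k; here n + g + δ = 0.1.
Steady-state k*: s·k^0.26 = 0.1·k gives k* = (0.51/0.1)^(1/0.74) ≈ 9.0402.
MPK = 0.26·9.0402^(-0.74) ≈ 0.0510.
MPK < n+g+δ = 0.1, so the economy is dynamically inefficient (over-saving).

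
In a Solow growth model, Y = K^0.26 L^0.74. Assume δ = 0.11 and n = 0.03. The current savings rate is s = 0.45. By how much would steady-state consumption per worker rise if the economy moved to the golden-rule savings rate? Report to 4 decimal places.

n + δ = 0.03 + 0.11 = 0.14.
Current steady state (s = 0.45): k* = (0.45/0.14)^(1/0.74) ≈ 4.8445, y* = 4.8445^0.26 ≈ 1.5072, c* = (1−0.45)·1.5072 ≈ 0.8289.
At the golden rule the marginal product of capital equals n+δ: 0.26·k^(0.26−1) = 0.14. Solving, k_gold = (0.26/0.14)^(1/0.74) ≈ 2.3084.
y_gold = 2.3084^0.26 ≈ 1.2430, c_gold = y_gold − 0.14·k_gold ≈ 0.9198.
Gain: Δc = 0.9198 − 0.8289 ≈ 0.0908.

Δc ≈ 0.0908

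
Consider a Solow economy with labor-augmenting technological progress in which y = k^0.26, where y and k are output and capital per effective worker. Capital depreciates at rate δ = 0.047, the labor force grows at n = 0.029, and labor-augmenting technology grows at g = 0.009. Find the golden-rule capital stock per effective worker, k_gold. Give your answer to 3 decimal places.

The effective depreciation rate is n + g + δ = 0.029 + 0.009 + 0.047 = 0.085.
At the golden rule the marginal product of capital equals n+g+δ: 0.26·k^(0.26−1) = 0.085. Solving, k_gold = (0.26/0.085)^(1/0.74) ≈ 4.5306.

k_gold ≈ 4.531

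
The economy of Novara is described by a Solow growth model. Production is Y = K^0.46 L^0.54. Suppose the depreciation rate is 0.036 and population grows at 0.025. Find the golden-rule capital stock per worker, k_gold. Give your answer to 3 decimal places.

The effective depreciation rate is n + δ = 0.025 + 0.036 = 0.061.
Maximizing c = f(k) − (n+δ)·k gives f'(k) = n+δ, i.e. 0.46·k^(0.46−1) = 0.061, so k_gold = (0.46/0.061)^(1/0.54) ≈ 42.1567.

k_gold ≈ 42.157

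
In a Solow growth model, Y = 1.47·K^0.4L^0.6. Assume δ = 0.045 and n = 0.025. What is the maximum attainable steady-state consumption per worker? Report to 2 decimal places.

Break-even investment rate: n + δ = 0.025 + 0.045 = 0.07.
At the golden rule the marginal product of capital equals n+δ: 0.4·1.47·k^(0.4−1) = 0.07. Solving, k_gold = (0.4·1.47/0.07)^(1/0.6) ≈ 34.7109.
y_gold = 1.47·34.7109^0.4 ≈ 6.0744.
c_gold = y_gold − (n+δ)·k_gold = 6.0744 − 0.07·34.7109 ≈ 3.6446.

c_gold ≈ 3.64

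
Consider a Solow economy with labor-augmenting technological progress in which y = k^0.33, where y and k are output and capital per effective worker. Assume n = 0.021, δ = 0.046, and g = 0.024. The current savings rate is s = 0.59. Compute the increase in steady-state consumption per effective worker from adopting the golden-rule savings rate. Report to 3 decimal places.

Δc ≈ 0.234

n + g + δ = 0.021 + 0.024 + 0.046 = 0.091.
Current steady state (s = 0.59): k* = (0.59/0.091)^(1/0.67) ≈ 16.2801, y* = 16.2801^0.33 ≈ 2.5110, c* = (1−0.59)·2.5110 ≈ 1.0295.
Setting f'(k) = n+g+δ gives 0.33·k^(0.33−1) = 0.091, hence k_gold = (0.33/0.091)^(1/0.67) ≈ 6.8396.
y_gold = 6.8396^0.33 ≈ 1.8861, c_gold = y_gold − 0.091·k_gold ≈ 1.2637.
Gain: Δc = 1.2637 − 1.0295 ≈ 0.2342.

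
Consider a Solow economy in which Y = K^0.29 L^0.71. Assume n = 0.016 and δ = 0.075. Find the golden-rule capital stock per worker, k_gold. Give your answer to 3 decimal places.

The effective depreciation rate is n + δ = 0.016 + 0.075 = 0.091.
Maximizing c = f(k) − (n+δ)·k gives f'(k) = n+δ, i.e. 0.29·k^(0.29−1) = 0.091, so k_gold = (0.29/0.091)^(1/0.71) ≈ 5.1163.

k_gold ≈ 5.116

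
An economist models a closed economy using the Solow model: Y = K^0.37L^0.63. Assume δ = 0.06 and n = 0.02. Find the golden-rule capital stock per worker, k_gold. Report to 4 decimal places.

k_gold ≈ 11.3693

The effective depreciation rate is n + δ = 0.02 + 0.06 = 0.08.
Setting f'(k) = n+δ gives 0.37·k^(0.37−1) = 0.08, hence k_gold = (0.37/0.08)^(1/0.63) ≈ 11.3693.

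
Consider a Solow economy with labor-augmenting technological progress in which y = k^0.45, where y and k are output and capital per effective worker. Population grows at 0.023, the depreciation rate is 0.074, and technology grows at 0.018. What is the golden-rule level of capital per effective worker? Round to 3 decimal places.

Capital per effective worker breaks even when investment replaces (n + g + δ)·k; here n + g + δ = 0.115.
Golden rule sets MPK = n+g+δ: 0.45·k^(0.45−1) = 0.115, so k_gold = (0.45/0.115)^(1/0.55) ≈ 11.9481.

k_gold ≈ 11.948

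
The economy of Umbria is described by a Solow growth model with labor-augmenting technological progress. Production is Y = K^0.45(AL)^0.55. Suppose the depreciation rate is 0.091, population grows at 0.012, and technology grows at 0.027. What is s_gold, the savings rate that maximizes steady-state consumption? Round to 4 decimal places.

s_gold = 0.4500

Capital per effective worker breaks even when investment replaces (n + g + δ)·k; here n + g + δ = 0.13.
At the golden rule MPK = n+g+δ, and in any Cobb-Douglas steady state s = (n+g+δ)·k/y = MPK·k/y = capital's share 0.45.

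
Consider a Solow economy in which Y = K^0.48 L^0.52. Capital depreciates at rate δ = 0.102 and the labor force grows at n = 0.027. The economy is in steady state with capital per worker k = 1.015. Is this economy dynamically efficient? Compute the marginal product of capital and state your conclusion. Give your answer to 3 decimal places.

dynamically efficient; MPK ≈ 0.476

Capital per worker breaks even when investment replaces (n + δ)·k; here n + δ = 0.129.
MPK = 0.48·k^(0.48−1) = 0.48·1.015^(-0.52) ≈ 0.4763.
MPK > 0.129, so the economy is dynamically efficient (under-saving).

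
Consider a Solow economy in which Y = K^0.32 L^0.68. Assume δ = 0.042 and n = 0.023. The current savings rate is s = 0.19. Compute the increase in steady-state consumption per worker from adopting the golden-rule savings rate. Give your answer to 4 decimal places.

n + δ = 0.023 + 0.042 = 0.065.
Current steady state (s = 0.19): k* = (0.19/0.065)^(1/0.68) ≈ 4.8424, y* = 4.8424^0.32 ≈ 1.6566, c* = (1−0.19)·1.6566 ≈ 1.3418.
Setting f'(k) = n+δ gives 0.32·k^(0.32−1) = 0.065, hence k_gold = (0.32/0.065)^(1/0.68) ≈ 10.4231.
y_gold = 10.4231^0.32 ≈ 2.1172, c_gold = y_gold − 0.065·k_gold ≈ 1.4397.
Gain: Δc = 1.4397 − 1.3418 ≈ 0.0978.

Δc ≈ 0.0978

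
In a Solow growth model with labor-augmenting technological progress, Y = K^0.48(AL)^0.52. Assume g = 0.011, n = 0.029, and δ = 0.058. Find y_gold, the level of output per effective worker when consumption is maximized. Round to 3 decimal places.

The effective depreciation rate is n + g + δ = 0.029 + 0.011 + 0.058 = 0.098.
Maximizing c = f(k) − (n+g+δ)·k gives f'(k) = n+g+δ, i.e. 0.48·k^(0.48−1) = 0.098, so k_gold = (0.48/0.098)^(1/0.52) ≈ 21.2301.
Output: y_gold = k_gold^0.48 = 21.2301^0.48 ≈ 4.3345.

y_gold ≈ 4.334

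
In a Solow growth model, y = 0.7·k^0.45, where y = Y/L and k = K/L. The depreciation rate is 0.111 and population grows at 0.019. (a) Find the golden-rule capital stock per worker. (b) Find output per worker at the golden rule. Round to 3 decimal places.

(a) k_gold ≈ 4.999; (b) y_gold ≈ 1.444

n + δ = 0.019 + 0.111 = 0.13.
Setting f'(k) = n+δ gives 0.45·0.7·k^(0.45−1) = 0.13, hence k_gold = (0.45·0.7/0.13)^(1/0.55) ≈ 4.9986.
y_gold = 0.7·4.9986^0.45 ≈ 1.4440.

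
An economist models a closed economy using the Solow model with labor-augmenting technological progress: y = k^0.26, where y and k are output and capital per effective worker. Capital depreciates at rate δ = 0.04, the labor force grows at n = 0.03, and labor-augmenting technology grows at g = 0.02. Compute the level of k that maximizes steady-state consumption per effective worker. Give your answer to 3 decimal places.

Break-even investment rate: n + g + δ = 0.03 + 0.02 + 0.04 = 0.09.
At the golden rule the marginal product of capital equals n+g+δ: 0.26·k^(0.26−1) = 0.09. Solving, k_gold = (0.26/0.09)^(1/0.74) ≈ 4.1938.

k_gold ≈ 4.194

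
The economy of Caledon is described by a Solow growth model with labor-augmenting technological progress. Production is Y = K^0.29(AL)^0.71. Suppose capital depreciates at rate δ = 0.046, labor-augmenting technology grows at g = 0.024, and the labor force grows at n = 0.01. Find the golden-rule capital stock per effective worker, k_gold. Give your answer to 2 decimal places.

k_gold ≈ 6.13

The effective depreciation rate is n + g + δ = 0.01 + 0.024 + 0.046 = 0.08.
At the golden rule the marginal product of capital equals n+g+δ: 0.29·k^(0.29−1) = 0.08. Solving, k_gold = (0.29/0.08)^(1/0.71) ≈ 6.1342.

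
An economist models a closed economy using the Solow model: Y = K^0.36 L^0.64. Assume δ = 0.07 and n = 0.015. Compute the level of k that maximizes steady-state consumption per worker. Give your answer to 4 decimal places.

n + δ = 0.015 + 0.07 = 0.085.
Golden rule sets MPK = n+δ: 0.36·k^(0.36−1) = 0.085, so k_gold = (0.36/0.085)^(1/0.64) ≈ 9.5391.

k_gold ≈ 9.5391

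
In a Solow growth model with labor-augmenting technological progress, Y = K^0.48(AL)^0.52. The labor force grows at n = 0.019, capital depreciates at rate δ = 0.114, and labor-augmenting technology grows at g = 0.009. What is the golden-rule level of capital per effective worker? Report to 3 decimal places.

Capital per effective worker breaks even when investment replaces (n + g + δ)·k; here n + g + δ = 0.142.
At the golden rule the marginal product of capital equals n+g+δ: 0.48·k^(0.48−1) = 0.142. Solving, k_gold = (0.48/0.142)^(1/0.52) ≈ 10.4044.

k_gold ≈ 10.404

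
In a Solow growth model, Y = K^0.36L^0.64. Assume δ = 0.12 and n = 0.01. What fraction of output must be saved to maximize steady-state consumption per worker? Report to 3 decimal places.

s_gold = 0.360

The effective depreciation rate is n + δ = 0.01 + 0.12 = 0.13.
At the golden rule MPK = n+δ, and in any Cobb-Douglas steady state s = (n+δ)·k/y = MPK·k/y = capital's share 0.36.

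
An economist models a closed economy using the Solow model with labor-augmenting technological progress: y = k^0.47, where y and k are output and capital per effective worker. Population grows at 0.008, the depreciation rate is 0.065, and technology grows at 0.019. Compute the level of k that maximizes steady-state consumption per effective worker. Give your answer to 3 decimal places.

k_gold ≈ 21.699

Break-even investment rate: n + g + δ = 0.008 + 0.019 + 0.065 = 0.092.
Setting f'(k) = n+g+δ gives 0.47·k^(0.47−1) = 0.092, hence k_gold = (0.47/0.092)^(1/0.53) ≈ 21.6987.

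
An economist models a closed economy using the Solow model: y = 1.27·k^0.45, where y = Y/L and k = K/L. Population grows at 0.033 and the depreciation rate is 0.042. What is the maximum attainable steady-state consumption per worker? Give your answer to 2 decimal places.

The effective depreciation rate is n + δ = 0.033 + 0.042 = 0.075.
At the golden rule the marginal product of capital equals n+δ: 0.45·1.27·k^(0.45−1) = 0.075. Solving, k_gold = (0.45·1.27/0.075)^(1/0.55) ≈ 40.1379.
y_gold = 1.27·40.1379^0.45 ≈ 6.6896.
c_gold = y_gold − (n+δ)·k_gold = 6.6896 − 0.075·40.1379 ≈ 3.6793.

c_gold ≈ 3.68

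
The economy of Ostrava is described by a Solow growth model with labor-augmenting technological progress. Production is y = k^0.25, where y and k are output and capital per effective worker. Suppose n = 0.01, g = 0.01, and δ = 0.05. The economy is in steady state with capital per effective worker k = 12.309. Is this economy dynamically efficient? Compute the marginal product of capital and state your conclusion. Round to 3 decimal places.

dynamically inefficient; MPK ≈ 0.038

n + g + δ = 0.01 + 0.01 + 0.05 = 0.07.
MPK = 0.25·k^(0.25−1) = 0.25·12.309^(-0.75) ≈ 0.0380.
MPK < 0.07, so the economy is dynamically inefficient (over-saving).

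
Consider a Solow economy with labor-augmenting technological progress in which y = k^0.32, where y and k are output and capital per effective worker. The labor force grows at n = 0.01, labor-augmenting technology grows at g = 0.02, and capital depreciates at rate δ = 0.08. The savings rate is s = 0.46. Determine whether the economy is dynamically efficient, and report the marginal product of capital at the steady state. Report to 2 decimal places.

The effective depreciation rate is n + g + δ = 0.01 + 0.02 + 0.08 = 0.11.
Steady-state k*: s·k^0.32 = 0.11·k gives k* = (0.46/0.11)^(1/0.68) ≈ 8.1992.
MPK = 0.32·8.1992^(-0.68) ≈ 0.0765.
MPK < n+g+δ = 0.11, so the economy is dynamically inefficient (over-saving).

dynamically inefficient; MPK ≈ 0.08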